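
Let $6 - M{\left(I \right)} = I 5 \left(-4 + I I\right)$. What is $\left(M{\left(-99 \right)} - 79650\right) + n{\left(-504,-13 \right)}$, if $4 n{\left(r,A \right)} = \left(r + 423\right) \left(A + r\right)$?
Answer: $\frac{19121361}{4} \approx 4.7803 \cdot 10^{6}$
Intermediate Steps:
$n{\left(r,A \right)} = \frac{\left(423 + r\right) \left(A + r\right)}{4}$ ($n{\left(r,A \right)} = \frac{\left(r + 423\right) \left(A + r\right)}{4} = \frac{\left(423 + r\right) \left(A + r\right)}{4}$)
$M{\left(I \right)} = 6 - I \left(-20 + 5 I^{2}\right)$ ($M{\left(I \right)} = 6 - I 5 \left(-4 + I I\right) = 6 - I 5 \left(-4 + I^{2}\right) = 6 - I \left(-20 + 5 I^{2}\right)$)
$\left(M{\left(-99 \right)} - 79650\right) + n{\left(-504,-13 \right)} = \left(\left(6 - 5 \left(-99\right)^{3} + 20 \left(-99\right)\right) - 79650\right) + \left(\frac{\left(-504\right)^{2}}{4} + \frac{423}{4} \left(-13\right) + \frac{423}{4} \left(-504\right) + \frac{1}{4} \left(-13\right) \left(-504\right)\right) = \left(\left(6 - -4851495 - 1980\right) - 79650\right) + \left(\frac{1}{4} \cdot 254016 - \frac{5499}{4} - 53298 + 1638\right) = \left(\left(6 + 4851495 - 1980\right) - 79650\right) + \left(63504 - \frac{5499}{4} - 53298 + 1638\right) = \left(4849521 - 79650\right) + \frac{41877}{4} = 4769871 + \frac{41877}{4} = \frac{19121361}{4}$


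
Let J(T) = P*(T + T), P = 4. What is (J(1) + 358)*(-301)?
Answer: -110166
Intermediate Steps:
J(T) = 8*T (J(T) = 4*(T + T) = 4*(2*T) = 8*T)
(J(1) + 358)*(-301) = (8*1 + 358)*(-301) = (8 + 358)*(-301) = 366*(-301) = -110166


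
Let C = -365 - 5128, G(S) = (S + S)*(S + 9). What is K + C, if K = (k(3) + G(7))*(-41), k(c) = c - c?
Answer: -14677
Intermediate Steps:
k(c) = 0
G(S) = 2*S*(9 + S) (G(S) = (2*S)*(9 + S) = 2*S*(9 + S))
C = -5493
K = -9184 (K = (0 + 2*7*(9 + 7))*(-41) = (0 + 2*7*16)*(-41) = (0 + 224)*(-41) = 224*(-41) = -9184)
K + C = -9184 - 5493 = -14677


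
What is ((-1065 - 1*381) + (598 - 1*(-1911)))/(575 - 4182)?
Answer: -1063/3607 ≈ -0.29470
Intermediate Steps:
((-1065 - 1*381) + (598 - 1*(-1911)))/(575 - 4182) = ((-1065 - 381) + (598 + 1911))/(-3607) = (-1446 + 2509)*(-1/3607) = 1063*(-1/3607) = -1063/3607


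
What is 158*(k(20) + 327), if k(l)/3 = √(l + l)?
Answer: 51666 + 948*√10 ≈ 54664.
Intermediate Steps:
k(l) = 3*√2*√l (k(l) = 3*√(l + l) = 3*√(2*l) = 3*(√2*√l) = 3*√2*√l)
158*(k(20) + 327) = 158*(3*√2*√20 + 327) = 158*(3*√2*(2*√5) + 327) = 158*(6*√10 + 327) = 158*(327 + 6*√10) = 51666 + 948*√10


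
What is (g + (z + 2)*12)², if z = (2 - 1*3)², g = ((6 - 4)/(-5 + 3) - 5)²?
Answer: 5184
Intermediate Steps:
g = 36 (g = (2/(-2) - 5)² = (2*(-½) - 5)² = (-1 - 5)² = (-6)² = 36)
z = 1 (z = (2 - 3)² = (-1)² = 1)
(g + (z + 2)*12)² = (36 + (1 + 2)*12)² = (36 + 3*12)² = (36 + 36)² = 72² = 5184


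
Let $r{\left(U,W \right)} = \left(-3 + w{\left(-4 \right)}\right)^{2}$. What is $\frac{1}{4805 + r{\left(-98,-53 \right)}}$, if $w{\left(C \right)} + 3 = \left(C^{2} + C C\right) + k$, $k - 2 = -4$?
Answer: $\frac{1}{5381} \approx 0.00018584$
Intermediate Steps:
$k = -2$ ($k = 2 - 4 = -2$)
$w{\left(C \right)} = -5 + 2 C^{2}$ ($w{\left(C \right)} = -3 - \left(2 - C^{2} - C C\right) = -3 + \left(\left(C^{2} + C^{2}\right) - 2\right) = -3 + \left(2 C^{2} - 2\right) = -3 + \left(-2 + 2 C^{2}\right) = -5 + 2 C^{2}$)
$r{\left(U,W \right)} = 576$ ($r{\left(U,W \right)} = \left(-3 - \left(5 - 2 \left(-4\right)^{2}\right)\right)^{2} = \left(-3 + \left(-5 + 2 \cdot 16\right)\right)^{2} = \left(-3 + \left(-5 + 32\right)\right)^{2} = \left(-3 + 27\right)^{2} = 24^{2} = 576$)
$\frac{1}{4805 + r{\left(-98,-53 \right)}} = \frac{1}{4805 + 576} = \frac{1}{5381}$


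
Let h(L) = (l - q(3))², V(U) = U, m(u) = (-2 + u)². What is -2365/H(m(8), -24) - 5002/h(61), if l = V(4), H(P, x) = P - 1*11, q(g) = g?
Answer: -25483/5 ≈ -5096.6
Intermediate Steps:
H(P, x) = -11 + P (H(P, x) = P - 11 = -11 + P)
l = 4
h(L) = 1 (h(L) = (4 - 1*3)² = (4 - 3)² = 1² = 1)
-2365/H(m(8), -24) - 5002/h(61) = -2365/(-11 + (-2 + 8)²) - 5002/1 = -2365/(-11 + 6²) - 5002*1 = -2365/(-11 + 36) - 5002 = -2365/25 - 5002 = -2365*1/25 - 5002 = -473/5 - 5002 = -25483/5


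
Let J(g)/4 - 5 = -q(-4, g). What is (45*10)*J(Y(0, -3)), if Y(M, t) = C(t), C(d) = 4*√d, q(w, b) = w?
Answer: 16200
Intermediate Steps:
Y(M, t) = 4*√t
J(g) = 36 (J(g) = 20 + 4*(-1*(-4)) = 20 + 4*4 = 20 + 16 = 36)
(45*10)*J(Y(0, -3)) = (45*10)*36 = 450*36 = 16200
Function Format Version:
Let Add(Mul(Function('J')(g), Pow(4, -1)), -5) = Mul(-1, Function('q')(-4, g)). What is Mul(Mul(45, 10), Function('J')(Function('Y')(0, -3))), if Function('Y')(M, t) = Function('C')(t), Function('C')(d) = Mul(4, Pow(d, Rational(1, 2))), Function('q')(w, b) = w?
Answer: 16200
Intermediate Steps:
Function('Y')(M, t) = Mul(4, Pow(t, Rational(1, 2)))
Function('J')(g) = 36 (Function('J')(g) = Add(20, Mul(4, Mul(-1, -4))) = Add(20, Mul(4, 4)) = Add(20, 16) = 36)
Mul(Mul(45, 10), Function('J')(Function('Y')(0, -3))) = Mul(Mul(45, 10), 36) = Mul(450, 36) = 16200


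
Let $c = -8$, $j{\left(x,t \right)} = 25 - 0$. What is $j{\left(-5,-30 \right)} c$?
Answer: $-200$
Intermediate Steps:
$j{\left(x,t \right)} = 25$ ($j{\left(x,t \right)} = 25 + 0 = 25$)
$j{\left(-5,-30 \right)} c = 25 \left(-8\right) = -200$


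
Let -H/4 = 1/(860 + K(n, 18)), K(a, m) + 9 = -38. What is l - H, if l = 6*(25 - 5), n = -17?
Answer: 97564/813 ≈ 120.00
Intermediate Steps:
l = 120 (l = 6*20 = 120)
K(a, m) = -47 (K(a, m) = -9 - 38 = -47)
H = -4/813 (H = -4/(860 - 47) = -4/813 ≈ -0.0049201)
l - H = 120 - 1*(-4/813) = 120 + 4/813 = 97564/813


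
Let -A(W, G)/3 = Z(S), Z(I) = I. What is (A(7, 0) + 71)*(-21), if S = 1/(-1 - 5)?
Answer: -3003/2 ≈ -1501.5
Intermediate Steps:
S = -⅙ (S = 1/(-6) = -⅙ ≈ -0.16667)
A(W, G) = ½ (A(W, G) = -3*(-⅙) = ½)
(A(7, 0) + 71)*(-21) = (½ + 71)*(-21) = (143/2)*(-21) = -3003/2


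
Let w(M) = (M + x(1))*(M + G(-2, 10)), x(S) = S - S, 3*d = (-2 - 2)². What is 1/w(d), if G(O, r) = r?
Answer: 9/736 ≈ 0.012228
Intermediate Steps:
d = 16/3 (d = (-2 - 2)²/3 = (⅓)*(-4)² = (⅓)*16 = 16/3 ≈ 5.3333)
x(S) = 0
w(M) = M*(10 + M) (w(M) = (M + 0)*(M + 10) = M*(10 + M))
1/w(d) = 1/(16*(10 + 16/3)/3) = 1/((16/3)*(46/3)) = 1/(736/9) = 9/736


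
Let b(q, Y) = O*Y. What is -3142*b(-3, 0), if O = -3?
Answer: 0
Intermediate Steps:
b(q, Y) = -3*Y
-3142*b(-3, 0) = -(-9426)*0 = -3142*0 = 0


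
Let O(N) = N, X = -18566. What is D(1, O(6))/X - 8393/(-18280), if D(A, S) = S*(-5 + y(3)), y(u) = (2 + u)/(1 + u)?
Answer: 78117869/169693240 ≈ 0.46035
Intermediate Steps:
y(u) = (2 + u)/(1 + u)
D(A, S) = -15*S/4 (D(A, S) = S*(-5 + (2 + 3)/(1 + 3)) = S*(-5 + 5/4) = S*(-15/4) = -15*S/4)
D(1, O(6))/X - 8393/(-18280) = -15/4*6/(-18566) - 8393/(-18280) = -45/2*(-1/18566) - 8393*(-1/18280) = 45/37132 + 8393/18280 = 78117869/169693240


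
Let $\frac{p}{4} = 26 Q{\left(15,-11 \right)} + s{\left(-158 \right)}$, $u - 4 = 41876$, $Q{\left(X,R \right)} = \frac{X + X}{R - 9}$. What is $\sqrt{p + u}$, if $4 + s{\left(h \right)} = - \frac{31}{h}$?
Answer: $\frac{\sqrt{260304526}}{79} \approx 204.23$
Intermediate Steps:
$Q{\left(X,R \right)} = \frac{2 X}{-9 + R}$
$s{\left(h \right)} = -4 - \frac{31}{h}$
$u = 41880$ ($u = 4 + 41876 = 41880$)
$p = - \frac{13526}{79}$ ($p = 4 \left(26 \cdot 2 \cdot 15 \frac{1}{-9 - 11} - \left(4 + \frac{31}{-158}\right)\right) = 4 \left(26 \cdot 2 \cdot 15 \frac{1}{-20} - \frac{601}{158}\right) = 4 \left(26 \cdot 2 \cdot 15 \left(- \frac{1}{20}\right) + \left(-4 + \frac{31}{158}\right)\right) = 4 \left(26 \left(- \frac{3}{2}\right) - \frac{601}{158}\right) = 4 \left(-39 - \frac{601}{158}\right) = 4 \left(- \frac{6763}{158}\right) = - \frac{13526}{79} \approx -171.22$)
$\sqrt{p + u} = \sqrt{- \frac{13526}{79} + 41880} = \sqrt{\frac{3294994}{79}} = \frac{\sqrt{260304526}}{79}$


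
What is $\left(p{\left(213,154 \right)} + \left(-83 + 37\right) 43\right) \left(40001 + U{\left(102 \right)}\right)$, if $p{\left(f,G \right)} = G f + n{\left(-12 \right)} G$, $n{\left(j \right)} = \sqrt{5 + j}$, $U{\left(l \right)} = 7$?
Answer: $1233206592 + 6161232 i \sqrt{7} \approx 1.2332 \cdot 10^{9} + 1.6301 \cdot 10^{7} i$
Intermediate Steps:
$p{\left(f,G \right)} = G f + i G \sqrt{7}$ ($p{\left(f,G \right)} = G f + \sqrt{5 - 12} G = G f + \sqrt{-7} G = G f + i \sqrt{7} G = G f + i G \sqrt{7}$)
$\left(p{\left(213,154 \right)} + \left(-83 + 37\right) 43\right) \left(40001 + U{\left(102 \right)}\right) = \left(154 \left(213 + i \sqrt{7}\right) + \left(-83 + 37\right) 43\right) \left(40001 + 7\right) = \left(\left(32802 + 154 i \sqrt{7}\right) - 1978\right) 40008 = \left(30824 + 154 i \sqrt{7}\right) 40008 = 1233206592 + 6161232 i \sqrt{7}$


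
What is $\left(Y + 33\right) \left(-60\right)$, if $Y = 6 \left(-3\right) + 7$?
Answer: $-1320$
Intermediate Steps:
$Y = -11$ ($Y = -18 + 7 = -11$)
$\left(Y + 33\right) \left(-60\right) = \left(-11 + 33\right) \left(-60\right) = 22 \left(-60\right) = -1320$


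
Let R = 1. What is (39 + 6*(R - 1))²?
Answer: 1521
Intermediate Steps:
(39 + 6*(R - 1))² = (39 + 6*(1 - 1))² = (39 + 6*0)² = (39 + 0)² = 39² = 1521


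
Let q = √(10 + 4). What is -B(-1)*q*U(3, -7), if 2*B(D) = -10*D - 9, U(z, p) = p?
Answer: 7*√14/2 ≈ 13.096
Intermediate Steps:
q = √14 ≈ 3.7417
B(D) = -9/2 - 5*D (B(D) = (-10*D - 9)/2 = (-9 - 10*D)/2 = -9/2 - 5*D)
-B(-1)*q*U(3, -7) = -(-9/2 - 5*(-1))*√14*(-7) = -(-9/2 + 5)*√14*(-7) = -√14/2*(-7) = -(-7)*√14/2 = 7*√14/2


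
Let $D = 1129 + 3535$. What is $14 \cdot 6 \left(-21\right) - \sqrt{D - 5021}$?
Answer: $-1764 - i \sqrt{357} \approx -1764.0 - 18.894 i$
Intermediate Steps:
$D = 4664$
$14 \cdot 6 \left(-21\right) - \sqrt{D - 5021} = 14 \cdot 6 \left(-21\right) - \sqrt{4664 - 5021} = 84 \left(-21\right) - \sqrt{-357} = -1764 - i \sqrt{357}$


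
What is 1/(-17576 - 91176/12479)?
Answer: -12479/219422080 ≈ -5.6872e-5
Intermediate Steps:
1/(-17576 - 91176/12479) = 1/(-219422080/12479) = -12479/219422080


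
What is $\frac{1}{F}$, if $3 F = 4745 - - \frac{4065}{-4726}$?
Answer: $\frac{14178}{22420805} \approx 0.00063236$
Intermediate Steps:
$F = \frac{22420805}{14178}$ ($F = \frac{4745 - - \frac{4065}{-4726}}{3} = \frac{4745 - \left(-4065\right) \left(- \frac{1}{4726}\right)}{3} = \frac{4745 - \frac{4065}{4726}}{3} = \frac{1}{3} \cdot \frac{22420805}{4726} = \frac{22420805}{14178} \approx 1581.4$)
$\frac{1}{F} = \frac{1}{\frac{22420805}{14178}} = \frac{14178}{22420805}$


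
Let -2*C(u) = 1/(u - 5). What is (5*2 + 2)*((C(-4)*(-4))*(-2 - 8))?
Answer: 80/3 ≈ 26.667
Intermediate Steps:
C(u) = -1/(2*(-5 + u)) (C(u) = -1/(2*(u - 5)) = -1/(2*(-5 + u)))
(5*2 + 2)*((C(-4)*(-4))*(-2 - 8)) = (5*2 + 2)*((-1/(-10 + 2*(-4))*(-4))*(-2 - 8)) = (10 + 2)*((-1/(-10 - 8)*(-4))*(-10)) = 12*((-1/(-18)*(-4))*(-10)) = 12*((-1*(-1/18)*(-4))*(-10)) = 12*(((1/18)*(-4))*(-10)) = 12*(-2/9*(-10)) = 12*(20/9) = 80/3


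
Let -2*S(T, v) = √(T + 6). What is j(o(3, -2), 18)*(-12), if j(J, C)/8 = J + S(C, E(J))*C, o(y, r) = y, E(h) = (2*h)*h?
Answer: -288 + 1728*√6 ≈ 3944.7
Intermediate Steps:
E(h) = 2*h²
S(T, v) = -√(6 + T)/2 (S(T, v) = -√(T + 6)/2 = -√(6 + T)/2)
j(J, C) = 8*J - 4*C*√(6 + C) (j(J, C) = 8*(J + (-√(6 + C)/2)*C) = 8*(J - C*√(6 + C)/2) = 8*J - 4*C*√(6 + C))
j(o(3, -2), 18)*(-12) = (8*3 - 4*18*√(6 + 18))*(-12) = (24 - 4*18*√24)*(-12) = (24 - 4*18*2*√6)*(-12) = (24 - 144*√6)*(-12) = -288 + 1728*√6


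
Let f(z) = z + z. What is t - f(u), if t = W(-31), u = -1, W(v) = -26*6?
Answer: -154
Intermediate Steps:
W(v) = -156
t = -156
f(z) = 2*z
t - f(u) = -156 - 2*(-1) = -156 - 1*(-2) = -156 + 2 = -154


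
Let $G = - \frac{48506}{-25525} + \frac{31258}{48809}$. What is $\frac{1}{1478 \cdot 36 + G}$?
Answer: $\frac{1245849725}{66292337557604} \approx 1.8793 \cdot 10^{-5}$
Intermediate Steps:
$G = \frac{3165389804}{1245849725}$ ($G = \left(-48506\right) \left(- \frac{1}{25525}\right) + 31258 \cdot \frac{1}{48809} = \frac{48506}{25525} + \frac{31258}{48809} = \frac{3165389804}{1245849725} \approx 2.5407$)
$\frac{1}{1478 \cdot 36 + G} = \frac{1}{1478 \cdot 36 + \frac{3165389804}{1245849725}} = \frac{1}{53208 + \frac{3165389804}{1245849725}} = \frac{1}{\frac{66292337557604}{1245849725}} = \frac{1245849725}{66292337557604}$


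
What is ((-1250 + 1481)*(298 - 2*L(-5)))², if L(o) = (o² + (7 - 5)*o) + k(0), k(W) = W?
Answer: 3832600464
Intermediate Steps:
L(o) = o² + 2*o (L(o) = (o² + (7 - 5)*o) + 0 = (o² + 2*o) + 0 = o² + 2*o)
((-1250 + 1481)*(298 - 2*L(-5)))² = ((-1250 + 1481)*(298 - (-10)*(2 - 5)))² = (231*(298 - (-10)*(-3)))² = (231*(298 - 2*15))² = (231*(298 - 30))² = (231*268)² = 61908² = 3832600464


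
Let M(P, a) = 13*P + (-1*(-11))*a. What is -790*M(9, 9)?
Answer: -170640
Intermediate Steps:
M(P, a) = 11*a + 13*P (M(P, a) = 13*P + 11*a = 11*a + 13*P)
-790*M(9, 9) = -790*(11*9 + 13*9) = -790*(99 + 117) = -790*216 = -170640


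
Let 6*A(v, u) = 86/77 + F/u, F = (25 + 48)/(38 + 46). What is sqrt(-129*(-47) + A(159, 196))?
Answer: sqrt(1014614275598)/12936 ≈ 77.866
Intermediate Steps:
F = 73/84 ≈ 0.86905
A(v, u) = 43/231 + 73/(504*u) (A(v, u) = (86/77 + 73/(84*u))/6 = 43/231 + 73/(504*u))
sqrt(-129*(-47) + A(159, 196)) = sqrt(-129*(-47) + (1/5544)*(803 + 1032*196)/196) = sqrt(6063 + (1/5544)*(1/196)*(803 + 202272)) = sqrt(6063 + (1/5544)*(1/196)*203075) = sqrt(6063 + 203075/1086624) = sqrt(6588404387/1086624) = sqrt(1014614275598)/12936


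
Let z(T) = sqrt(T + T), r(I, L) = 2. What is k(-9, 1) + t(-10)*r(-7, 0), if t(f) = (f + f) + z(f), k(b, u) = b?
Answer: -49 + 4*I*sqrt(5) ≈ -49.0 + 8.9443*I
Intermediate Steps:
z(T) = sqrt(2)*sqrt(T) (z(T) = sqrt(2*T) = sqrt(2)*sqrt(T))
t(f) = 2*f + sqrt(2)*sqrt(f) (t(f) = (f + f) + sqrt(2)*sqrt(f) = 2*f + sqrt(2)*sqrt(f))
k(-9, 1) + t(-10)*r(-7, 0) = -9 + (2*(-10) + sqrt(2)*sqrt(-10))*2 = -9 + (-20 + sqrt(2)*(I*sqrt(10)))*2 = -9 + (-20 + 2*I*sqrt(5))*2 = -9 + (-40 + 4*I*sqrt(5)) = -49 + 4*I*sqrt(5)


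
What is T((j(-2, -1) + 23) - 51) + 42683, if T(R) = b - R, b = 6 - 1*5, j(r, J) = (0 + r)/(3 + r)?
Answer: 42714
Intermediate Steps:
j(r, J) = r/(3 + r)
b = 1 (b = 6 - 5 = 1)
T(R) = 1 - R
T((j(-2, -1) + 23) - 51) + 42683 = (1 - ((-2/(3 - 2) + 23) - 51)) + 42683 = (1 - ((-2/1 + 23) - 51)) + 42683 = (1 - ((-2*1 + 23) - 51)) + 42683 = (1 - ((-2 + 23) - 51)) + 42683 = (1 - (21 - 51)) + 42683 = (1 - 1*(-30)) + 42683 = (1 + 30) + 42683 = 31 + 42683 = 42714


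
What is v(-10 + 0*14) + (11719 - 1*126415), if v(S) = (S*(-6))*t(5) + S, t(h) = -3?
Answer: -114886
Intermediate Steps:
v(S) = 19*S (v(S) = (S*(-6))*(-3) + S = -6*S*(-3) + S = 18*S + S = 19*S)
v(-10 + 0*14) + (11719 - 1*126415) = 19*(-10 + 0*14) + (11719 - 1*126415) = 19*(-10 + 0) + (11719 - 126415) = 19*(-10) - 114696 = -190 - 114696 = -114886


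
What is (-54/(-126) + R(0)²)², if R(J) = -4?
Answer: 13225/49 ≈ 269.90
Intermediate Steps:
(-54/(-126) + R(0)²)² = (-54/(-126) + (-4)²)² = (-54*(-1/126) + 16)² = (3/7 + 16)² = (115/7)² = 13225/49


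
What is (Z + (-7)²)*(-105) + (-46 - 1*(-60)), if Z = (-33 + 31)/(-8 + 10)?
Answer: -5026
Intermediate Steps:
Z = -1 (Z = -2/2 = -2*½ = -1)
(Z + (-7)²)*(-105) + (-46 - 1*(-60)) = (-1 + (-7)²)*(-105) + (-46 - 1*(-60)) = (-1 + 49)*(-105) + (-46 + 60) = 48*(-105) + 14 = -5040 + 14 = -5026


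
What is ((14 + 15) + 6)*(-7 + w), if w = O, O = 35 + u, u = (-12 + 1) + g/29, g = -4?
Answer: 17115/29 ≈ 590.17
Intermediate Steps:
u = -323/29 (u = (-12 + 1) - 4/29 = -11 - 4*1/29 = -11 - 4/29 = -323/29 ≈ -11.138)
O = 692/29 (O = 35 - 323/29 = 692/29 ≈ 23.862)
w = 692/29 ≈ 23.862
((14 + 15) + 6)*(-7 + w) = ((14 + 15) + 6)*(-7 + 692/29) = (29 + 6)*(489/29) = 35*(489/29) = 17115/29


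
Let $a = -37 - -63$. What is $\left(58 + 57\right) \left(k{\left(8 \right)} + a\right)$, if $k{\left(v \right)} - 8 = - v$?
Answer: $2990$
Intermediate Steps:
$k{\left(v \right)} = 8 - v$
$a = 26$ ($a = -37 + 63 = 26$)
$\left(58 + 57\right) \left(k{\left(8 \right)} + a\right) = \left(58 + 57\right) \left(\left(8 - 8\right) + 26\right) = 115 \left(\left(8 - 8\right) + 26\right) = 115 \left(0 + 26\right) = 115 \cdot 26 = 2990$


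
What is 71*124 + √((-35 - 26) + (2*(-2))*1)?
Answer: 8804 + I*√65 ≈ 8804.0 + 8.0623*I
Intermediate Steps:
71*124 + √((-35 - 26) + (2*(-2))*1) = 8804 + √(-61 - 4*1) = 8804 + √(-61 - 4) = 8804 + √(-65) = 8804 + I*√65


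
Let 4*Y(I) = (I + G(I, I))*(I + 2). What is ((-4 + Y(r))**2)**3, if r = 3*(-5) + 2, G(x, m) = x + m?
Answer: 4962497602330009/4096 ≈ 1.2115e+12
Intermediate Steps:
G(x, m) = m + x
r = -13 (r = -15 + 2 = -13)
Y(I) = 3*I*(2 + I)/4 (Y(I) = ((I + (I + I))*(I + 2))/4 = ((I + 2*I)*(2 + I))/4 = ((3*I)*(2 + I))/4 = (3*I*(2 + I))/4 = 3*I*(2 + I)/4)
((-4 + Y(r))**2)**3 = ((-4 + (3/4)*(-13)*(2 - 13))**2)**3 = ((-4 + (3/4)*(-13)*(-11))**2)**3 = ((-4 + 429/4)**2)**3 = ((413/4)**2)**3 = (170569/16)**3 = 4962497602330009/4096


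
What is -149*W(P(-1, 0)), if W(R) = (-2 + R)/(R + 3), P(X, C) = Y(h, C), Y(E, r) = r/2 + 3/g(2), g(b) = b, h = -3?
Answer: 149/9 ≈ 16.556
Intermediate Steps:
Y(E, r) = 3/2 + r/2 (Y(E, r) = r/2 + 3/2 = 3/2 + r/2)
P(X, C) = 3/2 + C/2
W(R) = (-2 + R)/(3 + R)
-149*W(P(-1, 0)) = -149*(-2 + (3/2 + (½)*0))/(3 + (3/2 + (½)*0)) = -149*(-2 + (3/2 + 0))/(3 + (3/2 + 0)) = -149*(-2 + 3/2)/(3 + 3/2) = -149*(-1)/(9/2*2) = -298*(-1)/(9*2) = -149*(-⅑) = 149/9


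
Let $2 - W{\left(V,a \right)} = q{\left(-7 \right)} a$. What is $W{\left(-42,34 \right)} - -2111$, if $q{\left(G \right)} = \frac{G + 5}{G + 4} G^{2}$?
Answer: $\frac{3007}{3} \approx 1002.3$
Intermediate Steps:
$q{\left(G \right)} = \frac{G^{2} \left(5 + G\right)}{4 + G}$ ($q{\left(G \right)} = \frac{5 + G}{4 + G} G^{2} = \frac{G^{2} \left(5 + G\right)}{4 + G}$)
$W{\left(V,a \right)} = 2 - \frac{98 a}{3}$ ($W{\left(V,a \right)} = 2 - \frac{\left(-7\right)^{2} \left(5 - 7\right)}{4 - 7} a = 2 - 49 \frac{1}{-3} \left(-2\right) a = 2 - 49 \left(- \frac{1}{3}\right) \left(-2\right) a = 2 - \frac{98 a}{3}$)
$W{\left(-42,34 \right)} - -2111 = \left(2 - \frac{3332}{3}\right) - -2111 = \left(2 - \frac{3332}{3}\right) + \left(2178 - 67\right) = - \frac{3326}{3} + 2111 = \frac{3007}{3}$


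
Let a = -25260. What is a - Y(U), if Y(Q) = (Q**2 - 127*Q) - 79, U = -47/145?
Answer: -530298239/21025 ≈ -25222.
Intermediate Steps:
U = -47/145 (U = -47*1/145 = -47/145 ≈ -0.32414)
Y(Q) = -79 + Q**2 - 127*Q
a - Y(U) = -25260 - (-79 + (-47/145)**2 - 127*(-47/145)) = -25260 - (-79 + 2209/21025 + 5969/145) = -25260 - 1*(-793261/21025) = -25260 + 793261/21025 = -530298239/21025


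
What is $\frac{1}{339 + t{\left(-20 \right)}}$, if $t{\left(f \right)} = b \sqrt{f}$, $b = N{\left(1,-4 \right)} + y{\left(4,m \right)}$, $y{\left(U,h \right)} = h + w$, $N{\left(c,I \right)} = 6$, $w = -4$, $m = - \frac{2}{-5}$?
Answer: $\frac{565}{191727} - \frac{8 i \sqrt{5}}{191727} \approx 0.0029469 - 9.3302 \cdot 10^{-5} i$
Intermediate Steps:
$m = \frac{2}{5}$ ($m = \left(-2\right) \left(- \frac{1}{5}\right) = \frac{2}{5} \approx 0.4$)
$y{\left(U,h \right)} = -4 + h$ ($y{\left(U,h \right)} = h - 4 = -4 + h$)
$b = \frac{12}{5}$ ($b = 6 + \left(-4 + \frac{2}{5}\right) = 6 - \frac{18}{5} = \frac{12}{5} \approx 2.4$)
$t{\left(f \right)} = \frac{12 \sqrt{f}}{5}$
$\frac{1}{339 + t{\left(-20 \right)}} = \frac{1}{339 + \frac{12 \sqrt{-20}}{5}} = \frac{1}{339 + \frac{12 \cdot 2 i \sqrt{5}}{5}} = \frac{1}{339 + \frac{24 i \sqrt{5}}{5}}$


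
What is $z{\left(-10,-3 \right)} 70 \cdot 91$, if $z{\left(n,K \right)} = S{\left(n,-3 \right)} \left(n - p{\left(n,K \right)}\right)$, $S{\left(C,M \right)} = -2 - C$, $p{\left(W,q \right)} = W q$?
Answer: $-2038400$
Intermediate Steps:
$z{\left(n,K \right)} = \left(-2 - n\right) \left(n - K n\right)$ ($z{\left(n,K \right)} = \left(-2 - n\right) \left(n - n K\right) = \left(-2 - n\right) \left(n - K n\right)$)
$z{\left(-10,-3 \right)} 70 \cdot 91 = - 10 \left(-1 - 3\right) \left(2 - 10\right) 70 \cdot 91 = \left(-10\right) \left(-4\right) \left(-8\right) 70 \cdot 91 = \left(-320\right) 70 \cdot 91 = \left(-22400\right) 91 = -2038400$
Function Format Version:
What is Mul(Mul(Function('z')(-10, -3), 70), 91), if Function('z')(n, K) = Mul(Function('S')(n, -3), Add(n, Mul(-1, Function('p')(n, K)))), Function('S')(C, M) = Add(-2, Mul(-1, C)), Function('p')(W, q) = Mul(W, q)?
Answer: -2038400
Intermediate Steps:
Function('z')(n, K) = Mul(Add(-2, Mul(-1, n)), Add(n, Mul(-1, K, n))) (Function('z')(n, K) = Mul(Add(-2, Mul(-1, n)), Add(n, Mul(-1, Mul(n, K)))) = Mul(Add(-2, Mul(-1, n)), Add(n, Mul(-1, Mul(K, n)))) = Mul(Add(-2, Mul(-1, n)), Add(n, Mul(-1, K, n))))
Mul(Mul(Function('z')(-10, -3), 70), 91) = Mul(Mul(Mul(-10, Add(-1, -3), Add(2, -10)), 70), 91) = Mul(Mul(Mul(-10, -4, -8), 70), 91) = Mul(Mul(-320, 70), 91) = Mul(-22400, 91) = -2038400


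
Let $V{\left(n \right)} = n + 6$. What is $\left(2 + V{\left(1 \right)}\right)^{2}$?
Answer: $81$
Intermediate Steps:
$V{\left(n \right)} = 6 + n$
$\left(2 + V{\left(1 \right)}\right)^{2} = \left(2 + \left(6 + 1\right)\right)^{2} = \left(2 + 7\right)^{2} = 9^{2} = 81$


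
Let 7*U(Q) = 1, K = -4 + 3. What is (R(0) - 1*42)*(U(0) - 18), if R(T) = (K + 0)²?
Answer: 5125/7 ≈ 732.14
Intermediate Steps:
K = -1
U(Q) = ⅐ (U(Q) = (⅐)*1 = ⅐)
R(T) = 1 (R(T) = (-1 + 0)² = (-1)² = 1)
(R(0) - 1*42)*(U(0) - 18) = (1 - 1*42)*(⅐ - 18) = (1 - 42)*(-125/7) = -41*(-125/7) = 5125/7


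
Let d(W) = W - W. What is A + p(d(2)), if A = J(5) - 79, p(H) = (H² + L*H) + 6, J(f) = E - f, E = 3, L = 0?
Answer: -75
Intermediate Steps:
d(W) = 0
J(f) = 3 - f
p(H) = 6 + H² (p(H) = (H² + 0*H) + 6 = (H² + 0) + 6 = H² + 6 = 6 + H²)
A = -81 (A = (3 - 1*5) - 79 = (3 - 5) - 79 = -2 - 79 = -81)
A + p(d(2)) = -81 + (6 + 0²) = -81 + (6 + 0) = -81 + 6 = -75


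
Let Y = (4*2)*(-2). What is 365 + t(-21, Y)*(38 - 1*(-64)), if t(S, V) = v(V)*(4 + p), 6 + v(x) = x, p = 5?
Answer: -19831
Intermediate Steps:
v(x) = -6 + x
Y = -16 (Y = 8*(-2) = -16)
t(S, V) = -54 + 9*V (t(S, V) = (-6 + V)*(4 + 5) = (-6 + V)*9 = -54 + 9*V)
365 + t(-21, Y)*(38 - 1*(-64)) = 365 + (-54 + 9*(-16))*(38 - 1*(-64)) = 365 + (-54 - 144)*(38 + 64) = 365 - 198*102 = 365 - 20196 = -19831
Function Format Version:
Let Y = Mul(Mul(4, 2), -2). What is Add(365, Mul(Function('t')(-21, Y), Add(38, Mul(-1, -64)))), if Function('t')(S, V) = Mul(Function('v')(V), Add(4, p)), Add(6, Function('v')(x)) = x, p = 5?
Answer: -19831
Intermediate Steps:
Function('v')(x) = Add(-6, x)
Y = -16 (Y = Mul(8, -2) = -16)
Function('t')(S, V) = Add(-54, Mul(9, V)) (Function('t')(S, V) = Mul(Add(-6, V), Add(4, 5)) = Mul(Add(-6, V), 9) = Add(-54, Mul(9, V)))
Add(365, Mul(Function('t')(-21, Y), Add(38, Mul(-1, -64)))) = Add(365, Mul(Add(-54, Mul(9, -16)), Add(38, Mul(-1, -64)))) = Add(365, Mul(Add(-54, -144), Add(38, 64))) = Add(365, Mul(-198, 102)) = Add(365, -20196) = -19831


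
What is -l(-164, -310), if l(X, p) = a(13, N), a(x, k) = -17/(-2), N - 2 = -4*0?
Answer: -17/2 ≈ -8.5000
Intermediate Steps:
N = 2 (N = 2 - 4*0 = 2 + 0 = 2)
a(x, k) = 17/2 (a(x, k) = -17*(-1/2) = 17/2)
l(X, p) = 17/2
-l(-164, -310) = -1*17/2 = -17/2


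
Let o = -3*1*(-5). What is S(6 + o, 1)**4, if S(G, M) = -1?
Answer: 1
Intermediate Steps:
o = 15 (o = -3*(-5) = 15)
S(6 + o, 1)**4 = (-1)**4 = 1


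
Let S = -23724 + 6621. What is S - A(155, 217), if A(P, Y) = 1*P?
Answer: -17258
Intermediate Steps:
A(P, Y) = P
S = -17103
S - A(155, 217) = -17103 - 1*155 = -17103 - 155 = -17258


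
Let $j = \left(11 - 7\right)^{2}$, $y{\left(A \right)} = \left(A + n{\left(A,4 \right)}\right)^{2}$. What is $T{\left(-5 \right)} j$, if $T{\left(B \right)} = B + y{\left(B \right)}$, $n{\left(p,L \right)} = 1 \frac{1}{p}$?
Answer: $\frac{8816}{25} \approx 352.64$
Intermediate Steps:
$n{\left(p,L \right)} = \frac{1}{p}$
$y{\left(A \right)} = \left(A + \frac{1}{A}\right)^{2}$
$j = 16$ ($j = 4^{2} = 16$)
$T{\left(B \right)} = B + \frac{\left(1 + B^{2}\right)^{2}}{B^{2}}$
$T{\left(-5 \right)} j = \left(-5 + \frac{\left(1 + \left(-5\right)^{2}\right)^{2}}{25}\right) 16 = \left(-5 + \frac{\left(1 + 25\right)^{2}}{25}\right) 16 = \left(-5 + \frac{26^{2}}{25}\right) 16 = \left(-5 + \frac{1}{25} \cdot 676\right) 16 = \left(-5 + \frac{676}{25}\right) 16 = \frac{551}{25} \cdot 16 = \frac{8816}{25}$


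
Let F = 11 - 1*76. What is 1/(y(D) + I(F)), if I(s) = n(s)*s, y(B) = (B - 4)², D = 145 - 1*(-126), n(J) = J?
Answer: 1/75514 ≈ 1.3243e-5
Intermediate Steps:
D = 271 (D = 145 + 126 = 271)
y(B) = (-4 + B)²
F = -65 (F = 11 - 76 = -65)
I(s) = s² (I(s) = s*s = s²)
1/(y(D) + I(F)) = 1/((-4 + 271)² + (-65)²) = 1/(267² + 4225) = 1/(71289 + 4225) = 1/75514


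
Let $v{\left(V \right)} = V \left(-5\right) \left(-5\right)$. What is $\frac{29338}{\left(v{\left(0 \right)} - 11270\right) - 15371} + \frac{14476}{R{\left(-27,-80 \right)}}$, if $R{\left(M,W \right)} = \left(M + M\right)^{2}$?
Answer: $\frac{75026377}{19421289} \approx 3.8631$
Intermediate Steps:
$v{\left(V \right)} = 25 V$ ($v{\left(V \right)} = - 5 V \left(-5\right) = 25 V$)
$R{\left(M,W \right)} = 4 M^{2}$ ($R{\left(M,W \right)} = \left(2 M\right)^{2} = 4 M^{2}$)
$\frac{29338}{\left(v{\left(0 \right)} - 11270\right) - 15371} + \frac{14476}{R{\left(-27,-80 \right)}} = \frac{29338}{\left(25 \cdot 0 - 11270\right) - 15371} + \frac{14476}{4 \left(-27\right)^{2}} = \frac{29338}{\left(0 - 11270\right) - 15371} + \frac{14476}{4 \cdot 729} = \frac{29338}{-11270 - 15371} + \frac{14476}{2916} = \frac{29338}{-26641} + 14476 \cdot \frac{1}{2916} = 29338 \left(- \frac{1}{26641}\right) + \frac{3619}{729} = - \frac{29338}{26641} + \frac{3619}{729} = \frac{75026377}{19421289}$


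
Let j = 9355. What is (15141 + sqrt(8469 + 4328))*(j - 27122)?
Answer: -269010147 - 17767*sqrt(12797) ≈ -2.7102e+8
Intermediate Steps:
(15141 + sqrt(8469 + 4328))*(j - 27122) = (15141 + sqrt(8469 + 4328))*(9355 - 27122) = (15141 + sqrt(12797))*(-17767) = -269010147 - 17767*sqrt(12797)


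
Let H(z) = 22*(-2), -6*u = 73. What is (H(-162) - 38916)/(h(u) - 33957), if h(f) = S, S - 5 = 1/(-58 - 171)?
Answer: 8921840/7775009 ≈ 1.1475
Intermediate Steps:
u = -73/6 (u = -1/6*73 = -73/6 ≈ -12.167)
H(z) = -44
S = 1144/229 (S = 5 + 1/(-58 - 171) = 5 + 1/(-229) = 5 - 1/229 = 1144/229 ≈ 4.9956)
h(f) = 1144/229
(H(-162) - 38916)/(h(u) - 33957) = (-44 - 38916)/(1144/229 - 33957) = -38960/(-7775009/229) = -38960*(-229/7775009) = 8921840/7775009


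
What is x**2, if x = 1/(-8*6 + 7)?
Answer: 1/1681 ≈ 0.00059488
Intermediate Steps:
x = -1/41 (x = 1/(-48 + 7) = 1/(-41) = -1/41 ≈ -0.024390)
x**2 = (-1/41)**2 = 1/1681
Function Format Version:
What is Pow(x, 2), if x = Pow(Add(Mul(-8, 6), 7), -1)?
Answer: Rational(1, 1681) ≈ 0.00059488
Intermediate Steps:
x = Rational(-1, 41) (x = Pow(Add(-48, 7), -1) = Pow(-41, -1) = Rational(-1, 41) ≈ -0.024390)
Pow(x, 2) = Pow(Rational(-1, 41), 2) = Rational(1, 1681)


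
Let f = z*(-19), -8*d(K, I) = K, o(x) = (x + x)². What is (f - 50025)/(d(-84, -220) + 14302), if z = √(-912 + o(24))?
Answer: -4002/1145 - 152*√87/28625 ≈ -3.5447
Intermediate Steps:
o(x) = 4*x² (o(x) = (2*x)² = 4*x²)
z = 4*√87 (z = √(-912 + 4*24²) = √(-912 + 4*576) = √(-912 + 2304) = √1392 = 4*√87 ≈ 37.310)
d(K, I) = -K/8
f = -76*√87 (f = (4*√87)*(-19) = -76*√87 ≈ -708.88)
(f - 50025)/(d(-84, -220) + 14302) = (-76*√87 - 50025)/(-⅛*(-84) + 14302) = (-50025 - 76*√87)/(21/2 + 14302) = (-50025 - 76*√87)/(28625/2) = (-50025 - 76*√87)*(2/28625) = -4002/1145 - 152*√87/28625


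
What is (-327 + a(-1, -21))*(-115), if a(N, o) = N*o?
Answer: 35190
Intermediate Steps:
(-327 + a(-1, -21))*(-115) = (-327 - 1*(-21))*(-115) = (-327 + 21)*(-115) = -306*(-115) = 35190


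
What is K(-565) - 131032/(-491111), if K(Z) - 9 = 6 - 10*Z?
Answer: 2782274847/491111 ≈ 5665.3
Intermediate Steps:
K(Z) = 15 - 10*Z (K(Z) = 9 + (6 - 10*Z) = 15 - 10*Z)
K(-565) - 131032/(-491111) = (15 - 10*(-565)) - 131032/(-491111) = (15 + 5650) - 131032*(-1)/491111 = 5665 - 1*(-131032/491111) = 5665 + 131032/491111 = 2782274847/491111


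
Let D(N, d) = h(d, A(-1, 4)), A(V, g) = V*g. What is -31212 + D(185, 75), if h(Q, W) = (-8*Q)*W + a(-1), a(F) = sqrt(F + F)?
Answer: -28812 + I*sqrt(2) ≈ -28812.0 + 1.4142*I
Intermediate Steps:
a(F) = sqrt(2)*sqrt(F) (a(F) = sqrt(2*F) = sqrt(2)*sqrt(F))
h(Q, W) = I*sqrt(2) - 8*Q*W (h(Q, W) = (-8*Q)*W + sqrt(2)*sqrt(-1) = -8*Q*W + sqrt(2)*I = -8*Q*W + I*sqrt(2) = I*sqrt(2) - 8*Q*W)
D(N, d) = 32*d + I*sqrt(2) (D(N, d) = I*sqrt(2) - 8*d*(-1*4) = I*sqrt(2) - 8*d*(-4) = I*sqrt(2) + 32*d = 32*d + I*sqrt(2))
-31212 + D(185, 75) = -31212 + (32*75 + I*sqrt(2)) = -31212 + (2400 + I*sqrt(2)) = -28812 + I*sqrt(2)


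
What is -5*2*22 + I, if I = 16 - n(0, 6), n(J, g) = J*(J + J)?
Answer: -204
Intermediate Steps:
n(J, g) = 2*J**2 (n(J, g) = J*(2*J) = 2*J**2)
I = 16 (I = 16 - 2*0**2 = 16 - 2*0 = 16 - 1*0 = 16 + 0 = 16)
-5*2*22 + I = -5*2*22 + 16 = -10*22 + 16 = -220 + 16 = -204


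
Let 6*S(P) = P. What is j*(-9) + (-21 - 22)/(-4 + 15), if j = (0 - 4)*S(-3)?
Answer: -241/11 ≈ -21.909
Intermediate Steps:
S(P) = P/6
j = 2 (j = (0 - 4)*((⅙)*(-3)) = -4*(-½) = 2)
j*(-9) + (-21 - 22)/(-4 + 15) = 2*(-9) + (-21 - 22)/(-4 + 15) = -18 - 43/11 = -241/11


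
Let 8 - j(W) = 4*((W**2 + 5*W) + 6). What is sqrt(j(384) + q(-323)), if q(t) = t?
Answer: 3*I*sqrt(66427) ≈ 773.2*I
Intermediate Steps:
j(W) = -16 - 20*W - 4*W**2 (j(W) = 8 - 4*((W**2 + 5*W) + 6) = 8 - 4*(6 + W**2 + 5*W) = 8 - (24 + 4*W**2 + 20*W) = 8 + (-24 - 20*W - 4*W**2) = -16 - 20*W - 4*W**2)
sqrt(j(384) + q(-323)) = sqrt((-16 - 20*384 - 4*384**2) - 323) = sqrt((-16 - 7680 - 4*147456) - 323) = sqrt((-16 - 7680 - 589824) - 323) = sqrt(-597520 - 323) = sqrt(-597843) = 3*I*sqrt(66427)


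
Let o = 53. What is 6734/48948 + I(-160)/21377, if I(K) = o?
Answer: 73273481/523180698 ≈ 0.14005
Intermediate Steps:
I(K) = 53
6734/48948 + I(-160)/21377 = 6734/48948 + 53/21377 = 6734*(1/48948) + 53*(1/21377) = 3367/24474 + 53/21377 = 73273481/523180698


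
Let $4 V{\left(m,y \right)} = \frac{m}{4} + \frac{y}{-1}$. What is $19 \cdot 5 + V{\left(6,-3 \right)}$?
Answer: $\frac{769}{8} \approx 96.125$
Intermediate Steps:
$V{\left(m,y \right)} = - \frac{y}{4} + \frac{m}{16}$ ($V{\left(m,y \right)} = \frac{\frac{m}{4} + \frac{y}{-1}}{4} = \frac{m \frac{1}{4} + y \left(-1\right)}{4} = \frac{\frac{m}{4} - y}{4} = \frac{- y + \frac{m}{4}}{4} = - \frac{y}{4} + \frac{m}{16}$)
$19 \cdot 5 + V{\left(6,-3 \right)} = 19 \cdot 5 + \left(\left(- \frac{1}{4}\right) \left(-3\right) + \frac{1}{16} \cdot 6\right) = 95 + \left(\frac{3}{4} + \frac{3}{8}\right) = 95 + \frac{9}{8} = \frac{769}{8}$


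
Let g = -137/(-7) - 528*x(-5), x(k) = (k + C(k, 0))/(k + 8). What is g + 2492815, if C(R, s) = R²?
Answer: 17425202/7 ≈ 2.4893e+6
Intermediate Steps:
x(k) = (k + k²)/(8 + k) (x(k) = (k + k²)/(k + 8) = (k + k²)/(8 + k))
g = -24503/7 (g = -137/(-7) - (-2640)*(1 - 5)/(8 - 5) = -137*(-⅐) - (-2640)*(-4)/3 = 137/7 - (-2640)*(-4)/3 = 137/7 - 528*20/3 = 137/7 - 3520 = -24503/7 ≈ -3500.4)
g + 2492815 = -24503/7 + 2492815 = 17425202/7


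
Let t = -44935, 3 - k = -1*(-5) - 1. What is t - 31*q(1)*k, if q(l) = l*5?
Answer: -44780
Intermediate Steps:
q(l) = 5*l
k = -1 (k = 3 - (-1*(-5) - 1) = 3 - (5 - 1) = 3 - 1*4 = 3 - 4 = -1)
t - 31*q(1)*k = -44935 - 31*(5*1)*(-1) = -44935 - 31*5*(-1) = -44935 - 155*(-1) = -44935 - 1*(-155) = -44935 + 155 = -44780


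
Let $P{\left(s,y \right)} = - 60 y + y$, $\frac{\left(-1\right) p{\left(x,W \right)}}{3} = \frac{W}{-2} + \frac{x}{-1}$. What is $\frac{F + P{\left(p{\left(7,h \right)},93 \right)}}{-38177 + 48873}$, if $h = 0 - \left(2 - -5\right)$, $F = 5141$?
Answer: $- \frac{173}{5348} \approx -0.032349$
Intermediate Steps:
$h = -7$ ($h = 0 - \left(2 + 5\right) = 0 - 7 = -7$)
$p{\left(x,W \right)} = 3 x + \frac{3 W}{2}$ ($p{\left(x,W \right)} = - 3 \left(\frac{W}{-2} + \frac{x}{-1}\right) = - 3 \left(W \left(- \frac{1}{2}\right) + x \left(-1\right)\right) = - 3 \left(- \frac{W}{2} - x\right) = - 3 \left(- x - \frac{W}{2}\right) = 3 x + \frac{3 W}{2}$)
$P{\left(s,y \right)} = - 59 y$
$\frac{F + P{\left(p{\left(7,h \right)},93 \right)}}{-38177 + 48873} = \frac{5141 - 5487}{-38177 + 48873} = \frac{5141 - 5487}{10696} = \left(-346\right) \frac{1}{10696} = - \frac{173}{5348}$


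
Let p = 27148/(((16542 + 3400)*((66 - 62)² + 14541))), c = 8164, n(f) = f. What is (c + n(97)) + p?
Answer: 1199066377641/145147847 ≈ 8261.0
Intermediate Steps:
p = 13574/145147847 (p = 27148/((19942*(4² + 14541))) = 27148/((19942*(16 + 14541))) = 27148/((19942*14557)) = 27148/290295694 = 27148*(1/290295694) = 13574/145147847 ≈ 9.3518e-5)
(c + n(97)) + p = (8164 + 97) + 13574/145147847 = 8261 + 13574/145147847 = 1199066377641/145147847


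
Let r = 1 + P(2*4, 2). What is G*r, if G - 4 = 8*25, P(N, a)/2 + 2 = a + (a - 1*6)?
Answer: -1428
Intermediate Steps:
P(N, a) = -16 + 4*a (P(N, a) = -4 + 2*(a + (a - 1*6)) = -4 + 2*(a + (a - 6)) = -4 + 2*(a + (-6 + a)) = -4 + 2*(-6 + 2*a) = -4 + (-12 + 4*a) = -16 + 4*a)
r = -7 (r = 1 + (-16 + 4*2) = 1 + (-16 + 8) = 1 - 8 = -7)
G = 204 (G = 4 + 8*25 = 4 + 200 = 204)
G*r = 204*(-7) = -1428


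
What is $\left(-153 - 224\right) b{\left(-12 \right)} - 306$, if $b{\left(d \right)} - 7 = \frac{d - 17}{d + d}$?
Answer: $- \frac{81613}{24} \approx -3400.5$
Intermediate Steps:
$b{\left(d \right)} = 7 + \frac{-17 + d}{2 d}$ ($b{\left(d \right)} = 7 + \frac{d - 17}{d + d} = 7 + \frac{-17 + d}{2 d}$)
$\left(-153 - 224\right) b{\left(-12 \right)} - 306 = \left(-153 - 224\right) \frac{-17 + 15 \left(-12\right)}{2 \left(-12\right)} - 306 = - 377 \cdot \frac{1}{2} \left(- \frac{1}{12}\right) \left(-17 - 180\right) - 306 = - 377 \cdot \frac{1}{2} \left(- \frac{1}{12}\right) \left(-197\right) - 306 = \left(-377\right) \frac{197}{24} - 306 = - \frac{74269}{24} - 306 = - \frac{81613}{24}$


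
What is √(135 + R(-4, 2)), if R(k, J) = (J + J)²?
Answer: √151 ≈ 12.288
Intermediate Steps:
R(k, J) = 4*J² (R(k, J) = (2*J)² = 4*J²)
√(135 + R(-4, 2)) = √(135 + 4*2²) = √(135 + 4*4) = √(135 + 16) = √151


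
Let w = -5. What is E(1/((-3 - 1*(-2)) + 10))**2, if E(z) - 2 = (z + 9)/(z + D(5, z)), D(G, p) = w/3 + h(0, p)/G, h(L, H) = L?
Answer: 729/49 ≈ 14.878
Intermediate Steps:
D(G, p) = -5/3 (D(G, p) = -5/3 + 0/G = -5*1/3 + 0 = -5/3 + 0 = -5/3)
E(z) = 2 + (9 + z)/(-5/3 + z) (E(z) = 2 + (z + 9)/(z - 5/3) = 2 + (9 + z)/(-5/3 + z))
E(1/((-3 - 1*(-2)) + 10))**2 = ((17 + 9/((-3 - 1*(-2)) + 10))/(-5 + 3/((-3 - 1*(-2)) + 10)))**2 = ((17 + 9/((-3 + 2) + 10))/(-5 + 3/((-3 + 2) + 10)))**2 = ((17 + 9/(-1 + 10))/(-5 + 3/(-1 + 10)))**2 = ((17 + 9/9)/(-5 + 3/9))**2 = ((17 + 9*(1/9))/(-5 + 3*(1/9)))**2 = ((17 + 1)/(-5 + 1/3))**2 = (18/(-14/3))**2 = (-3/14*18)**2 = (-27/7)**2 = 729/49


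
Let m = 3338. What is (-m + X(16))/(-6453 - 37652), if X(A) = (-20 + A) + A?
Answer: 3326/44105 ≈ 0.075411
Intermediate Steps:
X(A) = -20 + 2*A
(-m + X(16))/(-6453 - 37652) = (-1*3338 + (-20 + 2*16))/(-6453 - 37652) = (-3338 + (-20 + 32))/(-44105) = (-3338 + 12)*(-1/44105) = -3326*(-1/44105) = 3326/44105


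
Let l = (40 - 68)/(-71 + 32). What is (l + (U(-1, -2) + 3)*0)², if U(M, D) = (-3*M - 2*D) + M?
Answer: 784/1521 ≈ 0.51545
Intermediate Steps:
U(M, D) = -2*D - 2*M
l = 28/39 (l = -28/(-39) = -28*(-1/39) = 28/39 ≈ 0.71795)
(l + (U(-1, -2) + 3)*0)² = (28/39 + ((-2*(-2) - 2*(-1)) + 3)*0)² = (28/39 + ((4 + 2) + 3)*0)² = (28/39 + (6 + 3)*0)² = (28/39 + 9*0)² = (28/39 + 0)² = (28/39)² = 784/1521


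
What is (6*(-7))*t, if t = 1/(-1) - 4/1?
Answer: 210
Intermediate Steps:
t = -5 (t = 1*(-1) - 4*1 = -1 - 4 = -5)
(6*(-7))*t = (6*(-7))*(-5) = -42*(-5) = 210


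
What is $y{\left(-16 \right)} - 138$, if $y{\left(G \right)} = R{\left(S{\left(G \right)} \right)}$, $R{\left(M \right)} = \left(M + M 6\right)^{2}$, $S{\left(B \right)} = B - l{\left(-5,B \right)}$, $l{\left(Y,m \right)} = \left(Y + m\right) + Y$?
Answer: $4762$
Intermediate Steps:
$l{\left(Y,m \right)} = m + 2 Y$
$S{\left(B \right)} = 10$ ($S{\left(B \right)} = B - \left(B + 2 \left(-5\right)\right) = B - \left(B - 10\right) = B - \left(-10 + B\right) = 10$)
$R{\left(M \right)} = 49 M^{2}$ ($R{\left(M \right)} = \left(M + 6 M\right)^{2} = \left(7 M\right)^{2} = 49 M^{2}$)
$y{\left(G \right)} = 4900$ ($y{\left(G \right)} = 49 \cdot 10^{2} = 49 \cdot 100 = 4900$)
$y{\left(-16 \right)} - 138 = 4900 - 138 = 4762$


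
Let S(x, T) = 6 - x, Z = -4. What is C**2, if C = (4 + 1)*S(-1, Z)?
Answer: 1225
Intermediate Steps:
C = 35 (C = (4 + 1)*(6 - 1*(-1)) = 5*(6 + 1) = 5*7 = 35)
C**2 = 35**2 = 1225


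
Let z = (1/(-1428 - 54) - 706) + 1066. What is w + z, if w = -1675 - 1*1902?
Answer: -4767595/1482 ≈ -3217.0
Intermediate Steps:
w = -3577 (w = -1675 - 1902 = -3577)
z = 533519/1482 (z = (1/(-1482) - 706) + 1066 = (-1/1482 - 706) + 1066 = -1046293/1482 + 1066 = 533519/1482 ≈ 360.00)
w + z = -3577 + 533519/1482 = -4767595/1482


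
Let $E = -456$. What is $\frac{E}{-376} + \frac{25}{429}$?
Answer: $\frac{25628}{20163} \approx 1.271$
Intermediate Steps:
$\frac{E}{-376} + \frac{25}{429} = - \frac{456}{-376} + \frac{25}{429} = \left(-456\right) \left(- \frac{1}{376}\right) + 25 \cdot \frac{1}{429} = \frac{57}{47} + \frac{25}{429} = \frac{25628}{20163}$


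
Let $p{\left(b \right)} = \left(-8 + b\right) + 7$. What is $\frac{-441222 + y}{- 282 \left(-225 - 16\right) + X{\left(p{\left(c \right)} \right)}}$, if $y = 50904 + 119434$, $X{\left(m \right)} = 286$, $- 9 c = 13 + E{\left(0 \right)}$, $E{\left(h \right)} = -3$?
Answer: $- \frac{67721}{17062} \approx -3.9691$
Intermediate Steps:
$c = - \frac{10}{9}$ ($c = - \frac{13 - 3}{9} = \left(- \frac{1}{9}\right) 10 = - \frac{10}{9} \approx -1.1111$)
$p{\left(b \right)} = -1 + b$
$y = 170338$
$\frac{-441222 + y}{- 282 \left(-225 - 16\right) + X{\left(p{\left(c \right)} \right)}} = \frac{-441222 + 170338}{- 282 \left(-225 - 16\right) + 286} = - \frac{270884}{\left(-282\right) \left(-241\right) + 286} = - \frac{270884}{67962 + 286} = - \frac{270884}{68248} = \left(-270884\right) \frac{1}{68248} = - \frac{67721}{17062}$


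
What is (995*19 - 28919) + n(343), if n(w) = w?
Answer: -9671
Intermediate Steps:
(995*19 - 28919) + n(343) = (995*19 - 28919) + 343 = (18905 - 28919) + 343 = -10014 + 343 = -9671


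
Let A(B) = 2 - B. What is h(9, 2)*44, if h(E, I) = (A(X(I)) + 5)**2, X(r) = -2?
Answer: 3564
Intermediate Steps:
h(E, I) = 81 (h(E, I) = ((2 - 1*(-2)) + 5)**2 = ((2 + 2) + 5)**2 = (4 + 5)**2 = 9**2 = 81)
h(9, 2)*44 = 81*44 = 3564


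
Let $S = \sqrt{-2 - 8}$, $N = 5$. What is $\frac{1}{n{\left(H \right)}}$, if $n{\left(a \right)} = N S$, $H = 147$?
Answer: $- \frac{i \sqrt{10}}{50} \approx - 0.063246 i$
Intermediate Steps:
$S = i \sqrt{10}$ ($S = \sqrt{-10} = i \sqrt{10} \approx 3.1623 i$)
$n{\left(a \right)} = 5 i \sqrt{10}$
$\frac{1}{n{\left(H \right)}} = \frac{1}{5 i \sqrt{10}} = - \frac{i \sqrt{10}}{50}$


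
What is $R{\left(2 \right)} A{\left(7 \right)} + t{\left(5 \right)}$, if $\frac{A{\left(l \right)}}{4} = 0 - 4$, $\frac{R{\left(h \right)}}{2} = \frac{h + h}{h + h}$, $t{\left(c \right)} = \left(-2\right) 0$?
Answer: $-32$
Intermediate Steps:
$t{\left(c \right)} = 0$
$R{\left(h \right)} = 2$ ($R{\left(h \right)} = 2 \frac{h + h}{h + h} = 2 \frac{2 h}{2 h} = 2 \cdot 2 h \frac{1}{2 h} = 2 \cdot 1 = 2$)
$A{\left(l \right)} = -16$ ($A{\left(l \right)} = 4 \left(0 - 4\right) = 4 \left(-4\right) = -16$)
$R{\left(2 \right)} A{\left(7 \right)} + t{\left(5 \right)} = 2 \left(-16\right) + 0 = -32 + 0 = -32$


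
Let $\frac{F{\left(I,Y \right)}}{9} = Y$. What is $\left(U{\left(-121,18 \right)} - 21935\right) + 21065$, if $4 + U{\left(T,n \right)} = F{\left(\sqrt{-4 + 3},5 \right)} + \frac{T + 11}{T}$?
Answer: $- \frac{9109}{11} \approx -828.09$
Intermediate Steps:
$F{\left(I,Y \right)} = 9 Y$
$U{\left(T,n \right)} = 41 + \frac{11 + T}{T}$ ($U{\left(T,n \right)} = -4 + \left(9 \cdot 5 + \frac{T + 11}{T}\right) = -4 + \left(45 + \frac{11 + T}{T}\right) = 41 + \frac{11 + T}{T}$)
$\left(U{\left(-121,18 \right)} - 21935\right) + 21065 = \left(\left(42 + \frac{11}{-121}\right) - 21935\right) + 21065 = \left(\left(42 + 11 \left(- \frac{1}{121}\right)\right) - 21935\right) + 21065 = \left(\left(42 - \frac{1}{11}\right) - 21935\right) + 21065 = \left(\frac{461}{11} - 21935\right) + 21065 = - \frac{240824}{11} + 21065 = - \frac{9109}{11}$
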